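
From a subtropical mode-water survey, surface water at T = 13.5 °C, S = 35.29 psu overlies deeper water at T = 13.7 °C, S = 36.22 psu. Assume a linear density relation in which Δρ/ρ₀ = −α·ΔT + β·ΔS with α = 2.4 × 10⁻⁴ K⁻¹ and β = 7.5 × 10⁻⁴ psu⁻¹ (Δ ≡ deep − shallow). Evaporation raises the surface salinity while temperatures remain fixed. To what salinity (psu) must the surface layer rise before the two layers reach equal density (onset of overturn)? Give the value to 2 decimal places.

36.16 psu

Neutral buoyancy requires −α(T_deep − T_surf) + β(S_deep − S_surf′) = 0.
S_surf′ = S_deep − (α/β)·ΔT = 36.22 − (2.4 × 10⁻⁴/7.5 × 10⁻⁴)·(+0.2) = 36.1560 psu.
Increase required: 36.1560 − 35.29 = 0.8660 psu.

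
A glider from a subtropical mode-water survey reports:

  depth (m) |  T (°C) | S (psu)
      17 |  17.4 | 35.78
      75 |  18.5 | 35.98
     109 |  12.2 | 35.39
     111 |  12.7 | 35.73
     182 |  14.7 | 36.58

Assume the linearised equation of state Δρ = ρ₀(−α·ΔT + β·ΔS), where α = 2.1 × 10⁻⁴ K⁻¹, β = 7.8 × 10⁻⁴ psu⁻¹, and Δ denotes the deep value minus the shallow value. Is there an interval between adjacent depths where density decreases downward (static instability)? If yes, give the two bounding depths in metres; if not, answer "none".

Evaluate Δρ/ρ₀ = −αΔT + βΔS across each adjacent pair:
  17–75 m: −αΔT+βΔS = −(2.1 × 10⁻⁴)(+1.1)+(7.8 × 10⁻⁴)(+0.20) = -7.5 × 10⁻⁵ → UNSTABLE
  75–109 m: −αΔT+βΔS = −(2.1 × 10⁻⁴)(-6.3)+(7.8 × 10⁻⁴)(-0.59) = 8.6 × 10⁻⁴ → stable
  109–111 m: −αΔT+βΔS = −(2.1 × 10⁻⁴)(+0.5)+(7.8 × 10⁻⁴)(+0.34) = 1.6 × 10⁻⁴ → stable
  111–182 m: −αΔT+βΔS = −(2.1 × 10⁻⁴)(+2.0)+(7.8 × 10⁻⁴)(+0.85) = 2.4 × 10⁻⁴ → stable
The 17–75 m interval has Δρ < 0: lighter water underlies denser water.

17–75 m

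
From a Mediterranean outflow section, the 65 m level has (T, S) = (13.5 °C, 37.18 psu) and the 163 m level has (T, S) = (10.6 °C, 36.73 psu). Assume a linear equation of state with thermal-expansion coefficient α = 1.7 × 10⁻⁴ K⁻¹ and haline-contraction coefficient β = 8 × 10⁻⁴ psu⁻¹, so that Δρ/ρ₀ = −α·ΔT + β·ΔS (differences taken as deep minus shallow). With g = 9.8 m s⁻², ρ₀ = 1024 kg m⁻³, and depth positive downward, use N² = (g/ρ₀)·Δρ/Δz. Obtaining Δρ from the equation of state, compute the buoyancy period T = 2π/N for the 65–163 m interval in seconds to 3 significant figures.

1.72 × 10³ s

ΔT = -2.9 K, ΔS = -0.45 psu (deep − shallow).
Δρ/ρ₀ = −αΔT + βΔS = 4.93 × 10⁻⁴ − 3.60 × 10⁻⁴ = 1.33 × 10⁻⁴, so Δρ ≈ 0.1362 kg m⁻³.
N² = (g/ρ₀)·Δρ/Δz = g·(Δρ/ρ₀)/Δz = 9.8 × 1.33 × 10⁻⁴ / 98 = 1.3300 × 10⁻⁵ s⁻².
N = √(1.3300 × 10⁻⁵) = 3.6469 × 10⁻³ rad s⁻¹ → T = 2π/N = 1.7229 × 10³ s ≈ 1.72 × 10³ s.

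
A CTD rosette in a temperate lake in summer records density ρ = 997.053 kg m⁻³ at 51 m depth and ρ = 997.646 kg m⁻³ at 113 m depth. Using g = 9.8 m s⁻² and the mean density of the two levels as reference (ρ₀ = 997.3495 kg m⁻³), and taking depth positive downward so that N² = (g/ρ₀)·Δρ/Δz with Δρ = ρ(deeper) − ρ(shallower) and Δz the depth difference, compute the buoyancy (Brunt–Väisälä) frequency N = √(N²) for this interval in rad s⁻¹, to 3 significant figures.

Δρ = 997.646 − 997.053 = 0.593 kg m⁻³ over Δz = 113 − 51 = 62 m.
N² = (9.8/997.3495) × (0.593/62) = 9.3981 × 10⁻⁵ s⁻².
N = √(9.3981 × 10⁻⁵) = 9.6944 × 10⁻³ rad s⁻¹ ≈ 9.69 × 10⁻³ rad s⁻¹.

9.69 × 10⁻³ rad s⁻¹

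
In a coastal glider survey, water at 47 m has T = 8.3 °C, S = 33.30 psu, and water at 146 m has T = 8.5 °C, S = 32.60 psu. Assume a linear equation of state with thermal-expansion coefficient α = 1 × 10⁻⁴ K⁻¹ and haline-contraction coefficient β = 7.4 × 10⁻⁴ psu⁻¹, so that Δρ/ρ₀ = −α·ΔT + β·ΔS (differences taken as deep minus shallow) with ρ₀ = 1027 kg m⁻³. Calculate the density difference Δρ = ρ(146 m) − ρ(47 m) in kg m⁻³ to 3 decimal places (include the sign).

-0.553 kg m⁻³

ΔT = +0.2 K, ΔS = -0.70 psu (deep − shallow).
Δρ/ρ₀ = −(1 × 10⁻⁴)(+0.2) + (7.4 × 10⁻⁴)(-0.70) = -5.38 × 10⁻⁴.
Δρ = 1027 × (-5.38 × 10⁻⁴) = -0.553 kg m⁻³.
Negative Δρ: lighter below, statically unstable.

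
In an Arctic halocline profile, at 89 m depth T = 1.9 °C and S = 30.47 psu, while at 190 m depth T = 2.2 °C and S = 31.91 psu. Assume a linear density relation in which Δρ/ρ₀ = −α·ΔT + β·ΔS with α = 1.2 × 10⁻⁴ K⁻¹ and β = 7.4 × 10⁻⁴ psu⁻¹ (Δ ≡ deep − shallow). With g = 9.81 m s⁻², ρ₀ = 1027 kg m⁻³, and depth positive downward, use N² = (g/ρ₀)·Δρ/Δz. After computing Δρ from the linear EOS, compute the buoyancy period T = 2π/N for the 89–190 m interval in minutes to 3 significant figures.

10.5 min

ΔT = +0.3 K, ΔS = +1.44 psu (deep − shallow).
Δρ/ρ₀ = −αΔT + βΔS = -3.60 × 10⁻⁵ + 1.0656 × 10⁻³ = 1.0296 × 10⁻³, so Δρ ≈ 1.057 kg m⁻³.
N² = (g/ρ₀)·Δρ/Δz = g·(Δρ/ρ₀)/Δz = 9.81 × 1.0296 × 10⁻³ / 101 = 1.0000 × 10⁻⁴ s⁻².
N = √(1.0000 × 10⁻⁴) = 0.010000 rad s⁻¹ → T = 2π/N = 628.32 s = 10.472 min ≈ 10.5 min.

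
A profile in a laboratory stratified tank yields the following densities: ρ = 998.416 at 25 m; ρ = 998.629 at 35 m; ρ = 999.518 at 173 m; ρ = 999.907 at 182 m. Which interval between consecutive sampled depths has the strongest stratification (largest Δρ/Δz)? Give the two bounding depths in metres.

Compute the density gradient over each adjacent pair:
  25–35 m: Δρ/Δz = 0.213/10 = 0.021 kg m⁻⁴
  35–173 m: Δρ/Δz = 0.889/138 = 6.4 × 10⁻³ kg m⁻⁴
  173–182 m: Δρ/Δz = 0.389/9 = 0.043 kg m⁻⁴
The largest gradient is in the 173–182 m interval — the pycnocline.

173–182 m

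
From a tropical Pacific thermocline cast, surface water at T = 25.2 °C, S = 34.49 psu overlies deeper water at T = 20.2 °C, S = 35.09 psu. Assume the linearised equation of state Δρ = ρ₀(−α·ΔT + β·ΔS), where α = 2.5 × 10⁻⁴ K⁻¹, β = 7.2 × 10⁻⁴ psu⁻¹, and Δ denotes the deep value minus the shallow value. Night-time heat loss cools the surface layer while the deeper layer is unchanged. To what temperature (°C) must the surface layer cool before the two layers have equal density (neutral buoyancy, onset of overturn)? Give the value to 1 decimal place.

18.5 °C

Neutral buoyancy requires Δρ = 0, i.e. −α(T_deep − T_surf′) + β(S_deep − S_surf) = 0.
T_surf′ = T_deep − (β/α)·ΔS = 20.2 − (7.2 × 10⁻⁴/2.5 × 10⁻⁴)·(+0.60) = 18.472 °C.
Cooling required: 25.2 − (18.472) = 6.728 °C.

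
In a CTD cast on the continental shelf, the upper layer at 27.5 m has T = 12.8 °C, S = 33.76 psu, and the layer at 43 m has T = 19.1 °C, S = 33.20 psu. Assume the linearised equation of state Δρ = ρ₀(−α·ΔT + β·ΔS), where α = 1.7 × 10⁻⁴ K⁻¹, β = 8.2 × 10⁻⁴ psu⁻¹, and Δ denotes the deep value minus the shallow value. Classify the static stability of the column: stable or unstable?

unstable

ΔT = 19.1 − 12.8 = +6.3 K and ΔS = 33.20 − 33.76 = -0.56 psu (deep − shallow).
−αΔT = -1.071 × 10⁻³; βΔS = -4.592 × 10⁻⁴; sum Δρ/ρ₀ = -1.5302 × 10⁻³.
Δρ/ρ₀ < 0, so Δρ < 0: deeper water is lighter → statically unstable; the column would overturn.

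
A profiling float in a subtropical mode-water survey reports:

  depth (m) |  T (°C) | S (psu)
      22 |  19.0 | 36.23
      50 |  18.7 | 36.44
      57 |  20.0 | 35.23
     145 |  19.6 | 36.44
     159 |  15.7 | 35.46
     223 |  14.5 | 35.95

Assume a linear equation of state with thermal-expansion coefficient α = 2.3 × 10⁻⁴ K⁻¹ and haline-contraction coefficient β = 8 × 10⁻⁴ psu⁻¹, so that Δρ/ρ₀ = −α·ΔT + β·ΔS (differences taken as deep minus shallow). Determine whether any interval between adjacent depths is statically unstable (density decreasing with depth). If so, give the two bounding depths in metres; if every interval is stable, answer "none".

Evaluate Δρ/ρ₀ = −αΔT + βΔS across each adjacent pair:
  22–50 m: −αΔT+βΔS = −(2.3 × 10⁻⁴)(-0.3)+(8 × 10⁻⁴)(+0.21) = 2.4 × 10⁻⁴ → stable
  50–57 m: −αΔT+βΔS = −(2.3 × 10⁻⁴)(+1.3)+(8 × 10⁻⁴)(-1.21) = -1.3 × 10⁻³ → UNSTABLE
  57–145 m: −αΔT+βΔS = −(2.3 × 10⁻⁴)(-0.4)+(8 × 10⁻⁴)(+1.21) = 1.1 × 10⁻³ → stable
  145–159 m: −αΔT+βΔS = −(2.3 × 10⁻⁴)(-3.9)+(8 × 10⁻⁴)(-0.98) = 1.1 × 10⁻⁴ → stable
  159–223 m: −αΔT+βΔS = −(2.3 × 10⁻⁴)(-1.2)+(8 × 10⁻⁴)(+0.49) = 6.7 × 10⁻⁴ → stable
The 50–57 m interval has Δρ < 0: lighter water underlies denser water.

50–57 m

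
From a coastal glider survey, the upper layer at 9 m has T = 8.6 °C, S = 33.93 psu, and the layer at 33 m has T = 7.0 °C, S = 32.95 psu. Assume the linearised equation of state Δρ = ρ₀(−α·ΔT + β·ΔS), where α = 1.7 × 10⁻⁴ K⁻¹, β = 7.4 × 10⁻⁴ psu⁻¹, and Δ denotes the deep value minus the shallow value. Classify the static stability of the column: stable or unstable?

ΔT = 7.0 − 8.6 = -1.6 K and ΔS = 32.95 − 33.93 = -0.98 psu (deep − shallow).
−αΔT = 2.72 × 10⁻⁴; βΔS = -7.252 × 10⁻⁴; sum Δρ/ρ₀ = -4.532 × 10⁻⁴.
Δρ/ρ₀ < 0, so Δρ < 0: deeper water is lighter → statically unstable; the column would overturn.

unstable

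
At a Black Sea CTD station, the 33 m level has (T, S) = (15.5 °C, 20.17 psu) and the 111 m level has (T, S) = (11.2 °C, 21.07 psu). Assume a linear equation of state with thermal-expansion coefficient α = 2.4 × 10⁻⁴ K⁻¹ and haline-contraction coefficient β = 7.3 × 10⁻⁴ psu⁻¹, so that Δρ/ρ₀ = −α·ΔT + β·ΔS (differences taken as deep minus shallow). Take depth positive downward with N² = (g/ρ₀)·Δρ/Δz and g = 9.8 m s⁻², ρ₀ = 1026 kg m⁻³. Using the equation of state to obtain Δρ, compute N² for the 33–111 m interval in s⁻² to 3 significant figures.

2.12 × 10⁻⁴ s⁻²

ΔT = -4.3 K, ΔS = +0.90 psu (deep − shallow).
Δρ/ρ₀ = −αΔT + βΔS = 1.032 × 10⁻³ + 6.57 × 10⁻⁴ = 1.689 × 10⁻³, so Δρ ≈ 1.733 kg m⁻³.
N² = (g/ρ₀)·Δρ/Δz = g·(Δρ/ρ₀)/Δz = 9.8 × 1.689 × 10⁻³ / 78 = 2.1221 × 10⁻⁴ s⁻² ≈ 2.12 × 10⁻⁴ s⁻².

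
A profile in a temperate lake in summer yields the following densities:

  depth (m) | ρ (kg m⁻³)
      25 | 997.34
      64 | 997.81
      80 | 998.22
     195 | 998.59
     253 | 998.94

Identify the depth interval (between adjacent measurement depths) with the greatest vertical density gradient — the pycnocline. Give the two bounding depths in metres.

Compute the density gradient over each adjacent pair:
  25–64 m: Δρ/Δz = 0.47/39 = 0.012 kg m⁻⁴
  64–80 m: Δρ/Δz = 0.41/16 = 0.026 kg m⁻⁴
  80–195 m: Δρ/Δz = 0.37/115 = 3.2 × 10⁻³ kg m⁻⁴
  195–253 m: Δρ/Δz = 0.35/58 = 6.0 × 10⁻³ kg m⁻⁴
The largest gradient is in the 64–80 m interval — the pycnocline.

64–80 m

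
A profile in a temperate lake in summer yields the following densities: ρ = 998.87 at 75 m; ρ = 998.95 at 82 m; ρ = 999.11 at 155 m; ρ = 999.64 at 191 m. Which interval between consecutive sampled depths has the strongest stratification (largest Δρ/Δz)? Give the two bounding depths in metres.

155–191 m

Compute the density gradient over each adjacent pair:
  75–82 m: Δρ/Δz = 0.08/7 = 0.011 kg m⁻⁴
  82–155 m: Δρ/Δz = 0.16/73 = 2.2 × 10⁻³ kg m⁻⁴
  155–191 m: Δρ/Δz = 0.53/36 = 0.015 kg m⁻⁴
The largest gradient is in the 155–191 m interval — the pycnocline.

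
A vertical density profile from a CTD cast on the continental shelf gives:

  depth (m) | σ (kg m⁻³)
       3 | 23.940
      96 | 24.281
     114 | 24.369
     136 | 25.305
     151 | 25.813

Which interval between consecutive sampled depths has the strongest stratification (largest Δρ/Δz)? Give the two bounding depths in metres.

Compute the density gradient over each adjacent pair:
  3–96 m: Δρ/Δz = 0.341/93 = 3.7 × 10⁻³ kg m⁻⁴
  96–114 m: Δρ/Δz = 0.088/18 = 4.9 × 10⁻³ kg m⁻⁴
  114–136 m: Δρ/Δz = 0.936/22 = 0.043 kg m⁻⁴
  136–151 m: Δρ/Δz = 0.508/15 = 0.034 kg m⁻⁴
The largest gradient is in the 114–136 m interval — the pycnocline.

114–136 m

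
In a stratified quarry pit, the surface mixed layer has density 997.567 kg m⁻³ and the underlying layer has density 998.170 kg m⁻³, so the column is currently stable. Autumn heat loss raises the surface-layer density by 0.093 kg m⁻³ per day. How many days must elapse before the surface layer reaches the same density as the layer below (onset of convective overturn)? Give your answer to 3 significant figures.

Density deficit of the surface layer: 998.170 − 997.567 = 0.603 kg m⁻³.
Required change = 0.603 / 0.093 = 6.48 days.

6.48 days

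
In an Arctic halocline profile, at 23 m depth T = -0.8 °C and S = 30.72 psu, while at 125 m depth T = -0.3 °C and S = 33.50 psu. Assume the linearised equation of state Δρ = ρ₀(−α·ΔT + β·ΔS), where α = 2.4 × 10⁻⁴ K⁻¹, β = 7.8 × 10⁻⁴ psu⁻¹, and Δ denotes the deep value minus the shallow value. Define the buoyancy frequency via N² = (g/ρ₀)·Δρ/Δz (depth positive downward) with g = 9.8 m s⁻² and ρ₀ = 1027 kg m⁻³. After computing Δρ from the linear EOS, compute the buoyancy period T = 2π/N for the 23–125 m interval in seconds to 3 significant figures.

448 s

ΔT = +0.5 K, ΔS = +2.78 psu (deep − shallow).
Δρ/ρ₀ = −αΔT + βΔS = -1.20 × 10⁻⁴ + 2.1684 × 10⁻³ = 2.0484 × 10⁻³, so Δρ ≈ 2.104 kg m⁻³.
N² = (g/ρ₀)·Δρ/Δz = g·(Δρ/ρ₀)/Δz = 9.8 × 2.0484 × 10⁻³ / 102 = 1.9681 × 10⁻⁴ s⁻².
N = √(1.9681 × 10⁻⁴) = 0.014029 rad s⁻¹ → T = 2π/N = 447.87 s ≈ 448 s.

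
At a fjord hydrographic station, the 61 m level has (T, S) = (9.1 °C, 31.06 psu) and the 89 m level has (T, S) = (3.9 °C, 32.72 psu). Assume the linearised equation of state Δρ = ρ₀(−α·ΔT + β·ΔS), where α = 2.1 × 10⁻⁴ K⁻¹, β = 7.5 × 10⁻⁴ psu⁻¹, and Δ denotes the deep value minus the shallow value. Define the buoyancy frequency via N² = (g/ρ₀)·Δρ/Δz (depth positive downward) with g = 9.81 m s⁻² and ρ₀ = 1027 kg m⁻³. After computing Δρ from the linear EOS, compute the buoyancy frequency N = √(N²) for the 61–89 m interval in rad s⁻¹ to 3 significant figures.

0.0286 rad s⁻¹

ΔT = -5.2 K, ΔS = +1.66 psu (deep − shallow).
Δρ/ρ₀ = −αΔT + βΔS = 1.092 × 10⁻³ + 1.245 × 10⁻³ = 2.337 × 10⁻³, so Δρ ≈ 2.400 kg m⁻³.
N² = (g/ρ₀)·Δρ/Δz = g·(Δρ/ρ₀)/Δz = 9.81 × 2.337 × 10⁻³ / 28 = 8.1878 × 10⁻⁴ s⁻².
N = √(8.1878 × 10⁻⁴) = 0.028614 rad s⁻¹ ≈ 0.0286 rad s⁻¹.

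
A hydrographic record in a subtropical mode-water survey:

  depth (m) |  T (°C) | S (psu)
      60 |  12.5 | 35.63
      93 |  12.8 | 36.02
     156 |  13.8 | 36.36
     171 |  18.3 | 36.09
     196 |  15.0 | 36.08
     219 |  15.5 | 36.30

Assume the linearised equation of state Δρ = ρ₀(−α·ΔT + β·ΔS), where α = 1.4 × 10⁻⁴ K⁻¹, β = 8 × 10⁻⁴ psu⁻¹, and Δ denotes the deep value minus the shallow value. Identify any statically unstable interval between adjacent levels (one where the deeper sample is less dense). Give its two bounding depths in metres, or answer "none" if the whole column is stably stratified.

156–171 m

Evaluate Δρ/ρ₀ = −αΔT + βΔS across each adjacent pair:
  60–93 m: −αΔT+βΔS = −(1.4 × 10⁻⁴)(+0.3)+(8 × 10⁻⁴)(+0.39) = 2.7 × 10⁻⁴ → stable
  93–156 m: −αΔT+βΔS = −(1.4 × 10⁻⁴)(+1.0)+(8 × 10⁻⁴)(+0.34) = 1.3 × 10⁻⁴ → stable
  156–171 m: −αΔT+βΔS = −(1.4 × 10⁻⁴)(+4.5)+(8 × 10⁻⁴)(-0.27) = -8.5 × 10⁻⁴ → UNSTABLE
  171–196 m: −αΔT+βΔS = −(1.4 × 10⁻⁴)(-3.3)+(8 × 10⁻⁴)(-0.01) = 4.5 × 10⁻⁴ → stable
  196–219 m: −αΔT+βΔS = −(1.4 × 10⁻⁴)(+0.5)+(8 × 10⁻⁴)(+0.22) = 1.1 × 10⁻⁴ → stable
The 156–171 m interval has Δρ < 0: lighter water underlies denser water.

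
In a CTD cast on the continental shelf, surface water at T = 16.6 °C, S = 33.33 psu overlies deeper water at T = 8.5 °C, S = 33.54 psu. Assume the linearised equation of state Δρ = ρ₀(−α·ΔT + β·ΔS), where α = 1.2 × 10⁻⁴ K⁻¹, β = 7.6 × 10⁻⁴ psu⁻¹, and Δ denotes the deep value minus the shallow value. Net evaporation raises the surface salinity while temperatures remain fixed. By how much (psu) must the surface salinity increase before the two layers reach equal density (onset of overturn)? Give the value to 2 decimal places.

1.49 psu

Neutral buoyancy requires −α(T_deep − T_surf) + β(S_deep − S_surf′) = 0.
S_surf′ = S_deep − (α/β)·ΔT = 33.54 − (1.2 × 10⁻⁴/7.6 × 10⁻⁴)·(-8.1) = 34.8189 psu.
Increase required: 34.8189 − 33.33 = 1.4889 psu.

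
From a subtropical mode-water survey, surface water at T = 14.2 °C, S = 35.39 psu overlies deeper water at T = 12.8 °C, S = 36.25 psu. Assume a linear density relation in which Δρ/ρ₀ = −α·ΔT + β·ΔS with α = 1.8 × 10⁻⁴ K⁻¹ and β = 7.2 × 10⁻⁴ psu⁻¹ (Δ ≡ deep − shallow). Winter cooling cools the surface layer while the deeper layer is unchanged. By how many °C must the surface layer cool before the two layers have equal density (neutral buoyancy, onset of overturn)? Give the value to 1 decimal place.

Neutral buoyancy requires Δρ = 0, i.e. −α(T_deep − T_surf′) + β(S_deep − S_surf) = 0.
T_surf′ = T_deep − (β/α)·ΔS = 12.8 − (7.2 × 10⁻⁴/1.8 × 10⁻⁴)·(+0.86) = 9.360 °C.
Cooling required: 14.2 − (9.360) = 4.840 °C.

4.8 °C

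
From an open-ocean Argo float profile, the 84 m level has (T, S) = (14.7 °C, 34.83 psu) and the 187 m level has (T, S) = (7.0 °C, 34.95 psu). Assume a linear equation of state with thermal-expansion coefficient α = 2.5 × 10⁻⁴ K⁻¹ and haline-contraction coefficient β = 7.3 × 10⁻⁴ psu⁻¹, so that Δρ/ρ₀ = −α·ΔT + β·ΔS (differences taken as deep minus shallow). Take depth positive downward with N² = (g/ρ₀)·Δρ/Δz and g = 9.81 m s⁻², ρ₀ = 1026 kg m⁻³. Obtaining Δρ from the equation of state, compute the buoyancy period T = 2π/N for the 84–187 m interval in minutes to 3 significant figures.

7.56 min

ΔT = -7.7 K, ΔS = +0.12 psu (deep − shallow).
Δρ/ρ₀ = −αΔT + βΔS = 1.925 × 10⁻³ + 8.76 × 10⁻⁵ = 2.0126 × 10⁻³, so Δρ ≈ 2.065 kg m⁻³.
N² = (g/ρ₀)·Δρ/Δz = g·(Δρ/ρ₀)/Δz = 9.81 × 2.0126 × 10⁻³ / 103 = 1.9169 × 10⁻⁴ s⁻².
N = √(1.9169 × 10⁻⁴) = 0.013845 rad s⁻¹ → T = 2π/N = 453.82 s = 7.5637 min ≈ 7.56 min.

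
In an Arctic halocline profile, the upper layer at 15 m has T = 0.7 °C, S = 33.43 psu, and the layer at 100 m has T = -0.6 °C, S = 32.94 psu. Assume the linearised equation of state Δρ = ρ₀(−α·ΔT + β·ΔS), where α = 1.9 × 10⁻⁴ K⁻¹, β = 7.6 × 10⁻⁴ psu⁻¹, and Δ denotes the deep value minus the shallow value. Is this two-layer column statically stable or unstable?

unstable

ΔT = -0.6 − 0.7 = -1.3 K and ΔS = 32.94 − 33.43 = -0.49 psu (deep − shallow).
−αΔT = 2.47 × 10⁻⁴; βΔS = -3.724 × 10⁻⁴; sum Δρ/ρ₀ = -1.254 × 10⁻⁴.
Δρ/ρ₀ < 0, so Δρ < 0: deeper water is lighter → statically unstable; the column would overturn.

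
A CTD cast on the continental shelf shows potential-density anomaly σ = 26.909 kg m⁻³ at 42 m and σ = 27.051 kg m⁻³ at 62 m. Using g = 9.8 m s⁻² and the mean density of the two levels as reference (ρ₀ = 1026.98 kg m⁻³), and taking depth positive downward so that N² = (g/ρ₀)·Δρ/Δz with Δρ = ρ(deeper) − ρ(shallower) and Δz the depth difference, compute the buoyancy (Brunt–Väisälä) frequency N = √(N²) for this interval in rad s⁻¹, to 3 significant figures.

Δρ = 1027.051 − 1026.909 = 0.142 kg m⁻³ over Δz = 62 − 42 = 20 m.
N² = (9.8/1026.98) × (0.142/20) = 6.7752 × 10⁻⁵ s⁻².
N = √(6.7752 × 10⁻⁵) = 8.2312 × 10⁻³ rad s⁻¹ ≈ 8.23 × 10⁻³ rad s⁻¹.

8.23 × 10⁻³ rad s⁻¹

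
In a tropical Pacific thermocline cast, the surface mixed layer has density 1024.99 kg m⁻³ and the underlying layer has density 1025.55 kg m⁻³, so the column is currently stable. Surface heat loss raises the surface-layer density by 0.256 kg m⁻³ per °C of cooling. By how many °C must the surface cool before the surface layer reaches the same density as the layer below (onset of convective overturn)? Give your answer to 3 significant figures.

Density deficit of the surface layer: 1025.55 − 1024.99 = 0.56 kg m⁻³.
Required change = 0.56 / 0.256 = 2.19 °C.

2.19 °C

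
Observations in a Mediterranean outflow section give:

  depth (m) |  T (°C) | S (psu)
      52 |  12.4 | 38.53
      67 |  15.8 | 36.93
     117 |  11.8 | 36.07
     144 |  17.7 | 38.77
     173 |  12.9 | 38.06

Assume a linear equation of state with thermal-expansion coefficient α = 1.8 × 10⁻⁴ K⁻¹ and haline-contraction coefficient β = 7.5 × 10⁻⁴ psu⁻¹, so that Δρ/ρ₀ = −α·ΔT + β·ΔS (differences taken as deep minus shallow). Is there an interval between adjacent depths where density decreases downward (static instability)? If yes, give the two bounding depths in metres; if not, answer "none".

52–67 m

Evaluate Δρ/ρ₀ = −αΔT + βΔS across each adjacent pair:
  52–67 m: −αΔT+βΔS = −(1.8 × 10⁻⁴)(+3.4)+(7.5 × 10⁻⁴)(-1.60) = -1.8 × 10⁻³ → UNSTABLE
  67–117 m: −αΔT+βΔS = −(1.8 × 10⁻⁴)(-4.0)+(7.5 × 10⁻⁴)(-0.86) = 7.5 × 10⁻⁵ → stable
  117–144 m: −αΔT+βΔS = −(1.8 × 10⁻⁴)(+5.9)+(7.5 × 10⁻⁴)(+2.70) = 9.6 × 10⁻⁴ → stable
  144–173 m: −αΔT+βΔS = −(1.8 × 10⁻⁴)(-4.8)+(7.5 × 10⁻⁴)(-0.71) = 3.3 × 10⁻⁴ → stable
The 52–67 m interval has Δρ < 0: lighter water underlies denser water.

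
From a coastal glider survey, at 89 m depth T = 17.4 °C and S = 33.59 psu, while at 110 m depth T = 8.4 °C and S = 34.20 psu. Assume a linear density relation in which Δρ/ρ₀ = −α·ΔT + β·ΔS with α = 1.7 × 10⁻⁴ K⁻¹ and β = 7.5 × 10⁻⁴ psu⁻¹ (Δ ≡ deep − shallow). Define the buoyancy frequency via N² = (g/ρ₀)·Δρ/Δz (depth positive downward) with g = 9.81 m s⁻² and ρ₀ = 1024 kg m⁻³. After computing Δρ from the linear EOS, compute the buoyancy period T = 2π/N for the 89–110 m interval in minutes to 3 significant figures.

3.44 min

ΔT = -9.0 K, ΔS = +0.61 psu (deep − shallow).
Δρ/ρ₀ = −αΔT + βΔS = 1.53 × 10⁻³ + 4.575 × 10⁻⁴ = 1.9875 × 10⁻³, so Δρ ≈ 2.035 kg m⁻³.
N² = (g/ρ₀)·Δρ/Δz = g·(Δρ/ρ₀)/Δz = 9.81 × 1.9875 × 10⁻³ / 21 = 9.2845 × 10⁻⁴ s⁻².
N = √(9.2845 × 10⁻⁴) = 0.030470 rad s⁻¹ → T = 2π/N = 206.21 s = 3.4368 min ≈ 3.44 min.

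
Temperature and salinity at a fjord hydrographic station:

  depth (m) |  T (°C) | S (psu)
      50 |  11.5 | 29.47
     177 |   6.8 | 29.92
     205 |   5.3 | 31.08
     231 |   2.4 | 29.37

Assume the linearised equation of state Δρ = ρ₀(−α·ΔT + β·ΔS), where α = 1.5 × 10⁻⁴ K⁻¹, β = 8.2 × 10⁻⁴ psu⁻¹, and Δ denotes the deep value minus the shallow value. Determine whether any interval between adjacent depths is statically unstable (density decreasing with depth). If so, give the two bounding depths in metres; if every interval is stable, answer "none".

Evaluate Δρ/ρ₀ = −αΔT + βΔS across each adjacent pair:
  50–177 m: −αΔT+βΔS = −(1.5 × 10⁻⁴)(-4.7)+(8.2 × 10⁻⁴)(+0.45) = 1.1 × 10⁻³ → stable
  177–205 m: −αΔT+βΔS = −(1.5 × 10⁻⁴)(-1.5)+(8.2 × 10⁻⁴)(+1.16) = 1.2 × 10⁻³ → stable
  205–231 m: −αΔT+βΔS = −(1.5 × 10⁻⁴)(-2.9)+(8.2 × 10⁻⁴)(-1.71) = -9.7 × 10⁻⁴ → UNSTABLE
The 205–231 m interval has Δρ < 0: lighter water underlies denser water.

205–231 m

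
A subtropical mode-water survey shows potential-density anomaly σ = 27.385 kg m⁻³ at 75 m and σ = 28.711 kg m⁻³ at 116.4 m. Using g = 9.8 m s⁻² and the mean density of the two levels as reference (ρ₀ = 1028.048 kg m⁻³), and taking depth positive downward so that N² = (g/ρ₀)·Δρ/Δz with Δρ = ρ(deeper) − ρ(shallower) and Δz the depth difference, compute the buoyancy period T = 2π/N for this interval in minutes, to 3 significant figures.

Δρ = 1028.711 − 1027.385 = 1.326 kg m⁻³ over Δz = 116.4 − 75 = 41.4 m.
N² = (9.8/1028.048) × (1.326/41.4) = 3.0532 × 10⁻⁴ s⁻².
N = √(3.0532 × 10⁻⁴) = 0.017473 rad s⁻¹, so T = 2π/N = 359.59 s = 5.9932 min ≈ 5.99 min.

5.99 min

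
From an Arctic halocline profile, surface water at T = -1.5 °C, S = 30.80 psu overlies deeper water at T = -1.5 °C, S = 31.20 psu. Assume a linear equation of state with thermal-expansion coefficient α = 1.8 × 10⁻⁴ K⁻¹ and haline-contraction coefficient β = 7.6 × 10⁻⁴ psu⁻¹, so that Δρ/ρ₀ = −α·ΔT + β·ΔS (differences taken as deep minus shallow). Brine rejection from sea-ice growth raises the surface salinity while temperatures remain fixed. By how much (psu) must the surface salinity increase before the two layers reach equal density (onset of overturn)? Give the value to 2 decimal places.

Neutral buoyancy requires −α(T_deep − T_surf) + β(S_deep − S_surf′) = 0.
S_surf′ = S_deep − (α/β)·ΔT = 31.20 − (1.8 × 10⁻⁴/7.6 × 10⁻⁴)·(+0.0) = 31.2000 psu.
Increase required: 31.2000 − 30.80 = 0.4000 psu.

0.40 psu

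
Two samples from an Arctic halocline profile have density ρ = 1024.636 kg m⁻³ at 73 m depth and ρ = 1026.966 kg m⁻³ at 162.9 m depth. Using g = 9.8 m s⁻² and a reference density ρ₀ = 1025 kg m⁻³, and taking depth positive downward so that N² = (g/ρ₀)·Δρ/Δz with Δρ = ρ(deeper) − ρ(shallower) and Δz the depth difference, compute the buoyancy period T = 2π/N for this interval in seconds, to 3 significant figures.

399 s

Δρ = 1026.966 − 1024.636 = 2.330 kg m⁻³ over Δz = 162.9 − 73 = 89.9 m.
N² = (9.8/1025) × (2.330/89.9) = 2.4780 × 10⁻⁴ s⁻².
N = √(2.4780 × 10⁻⁴) = 0.015742 rad s⁻¹, so T = 2π/N = 399.14 s ≈ 399 s.
Since Δρ > 0 the layer is stably stratified.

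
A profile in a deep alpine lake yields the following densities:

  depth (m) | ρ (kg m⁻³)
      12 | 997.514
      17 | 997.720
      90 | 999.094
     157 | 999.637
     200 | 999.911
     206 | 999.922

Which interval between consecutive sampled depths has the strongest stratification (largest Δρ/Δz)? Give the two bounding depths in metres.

Compute the density gradient over each adjacent pair:
  12–17 m: Δρ/Δz = 0.206/5 = 0.041 kg m⁻⁴
  17–90 m: Δρ/Δz = 1.374/73 = 0.019 kg m⁻⁴
  90–157 m: Δρ/Δz = 0.543/67 = 8.1 × 10⁻³ kg m⁻⁴
  157–200 m: Δρ/Δz = 0.274/43 = 6.4 × 10⁻³ kg m⁻⁴
  200–206 m: Δρ/Δz = 0.011/6 = 1.8 × 10⁻³ kg m⁻⁴
The largest gradient is in the 12–17 m interval — the pycnocline.

12–17 m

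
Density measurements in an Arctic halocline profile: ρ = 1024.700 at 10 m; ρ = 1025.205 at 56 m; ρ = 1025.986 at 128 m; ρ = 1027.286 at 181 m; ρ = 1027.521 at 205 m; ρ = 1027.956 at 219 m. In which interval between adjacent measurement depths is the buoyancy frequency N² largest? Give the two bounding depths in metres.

Compute the density gradient over each adjacent pair:
  10–56 m: Δρ/Δz = 0.505/46 = 0.011 kg m⁻⁴
  56–128 m: Δρ/Δz = 0.781/72 = 0.011 kg m⁻⁴
  128–181 m: Δρ/Δz = 1.300/53 = 0.025 kg m⁻⁴
  181–205 m: Δρ/Δz = 0.235/24 = 9.8 × 10⁻³ kg m⁻⁴
  205–219 m: Δρ/Δz = 0.435/14 = 0.031 kg m⁻⁴
The largest gradient is in the 205–219 m interval — the pycnocline.

205–219 m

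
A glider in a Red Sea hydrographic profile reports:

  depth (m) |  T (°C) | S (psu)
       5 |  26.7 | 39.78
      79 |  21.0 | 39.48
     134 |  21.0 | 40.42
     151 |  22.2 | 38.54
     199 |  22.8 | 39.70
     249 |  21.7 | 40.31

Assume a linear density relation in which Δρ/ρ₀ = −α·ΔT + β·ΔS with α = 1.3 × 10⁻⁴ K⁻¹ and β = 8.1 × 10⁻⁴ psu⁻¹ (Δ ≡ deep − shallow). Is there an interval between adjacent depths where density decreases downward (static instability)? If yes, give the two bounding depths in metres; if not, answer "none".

134–151 m

Evaluate Δρ/ρ₀ = −αΔT + βΔS across each adjacent pair:
  5–79 m: −αΔT+βΔS = −(1.3 × 10⁻⁴)(-5.7)+(8.1 × 10⁻⁴)(-0.30) = 5.0 × 10⁻⁴ → stable
  79–134 m: −αΔT+βΔS = −(1.3 × 10⁻⁴)(+0.0)+(8.1 × 10⁻⁴)(+0.94) = 7.6 × 10⁻⁴ → stable
  134–151 m: −αΔT+βΔS = −(1.3 × 10⁻⁴)(+1.2)+(8.1 × 10⁻⁴)(-1.88) = -1.7 × 10⁻³ → UNSTABLE
  151–199 m: −αΔT+βΔS = −(1.3 × 10⁻⁴)(+0.6)+(8.1 × 10⁻⁴)(+1.16) = 8.6 × 10⁻⁴ → stable
  199–249 m: −αΔT+βΔS = −(1.3 × 10⁻⁴)(-1.1)+(8.1 × 10⁻⁴)(+0.61) = 6.4 × 10⁻⁴ → stable
The 134–151 m interval has Δρ < 0: lighter water underlies denser water.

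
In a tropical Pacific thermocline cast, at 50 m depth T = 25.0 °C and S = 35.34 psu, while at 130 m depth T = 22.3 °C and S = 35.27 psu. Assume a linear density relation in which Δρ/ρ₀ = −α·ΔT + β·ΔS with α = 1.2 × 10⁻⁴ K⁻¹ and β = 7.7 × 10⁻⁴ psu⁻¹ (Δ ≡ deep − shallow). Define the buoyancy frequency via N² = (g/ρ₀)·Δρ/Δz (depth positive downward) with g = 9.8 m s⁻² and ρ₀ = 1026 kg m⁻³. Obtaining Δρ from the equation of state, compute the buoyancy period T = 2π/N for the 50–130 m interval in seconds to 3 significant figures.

ΔT = -2.7 K, ΔS = -0.07 psu (deep − shallow).
Δρ/ρ₀ = −αΔT + βΔS = 3.24 × 10⁻⁴ − 5.39 × 10⁻⁵ = 2.701 × 10⁻⁴, so Δρ ≈ 0.2771 kg m⁻³.
N² = (g/ρ₀)·Δρ/Δz = g·(Δρ/ρ₀)/Δz = 9.8 × 2.701 × 10⁻⁴ / 80 = 3.3087 × 10⁻⁵ s⁻².
N = √(3.3087 × 10⁻⁵) = 5.7521 × 10⁻³ rad s⁻¹ → T = 2π/N = 1.0923 × 10³ s ≈ 1.09 × 10³ s.

1.09 × 10³ s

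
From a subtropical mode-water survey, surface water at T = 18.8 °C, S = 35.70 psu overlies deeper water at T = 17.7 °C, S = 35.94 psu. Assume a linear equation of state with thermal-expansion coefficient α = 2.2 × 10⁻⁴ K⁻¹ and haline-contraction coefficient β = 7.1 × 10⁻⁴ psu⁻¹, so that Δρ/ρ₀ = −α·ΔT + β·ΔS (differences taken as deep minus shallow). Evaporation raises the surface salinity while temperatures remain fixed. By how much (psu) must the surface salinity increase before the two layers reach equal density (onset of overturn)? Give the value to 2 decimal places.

0.58 psu

Neutral buoyancy requires −α(T_deep − T_surf) + β(S_deep − S_surf′) = 0.
S_surf′ = S_deep − (α/β)·ΔT = 35.94 − (2.2 × 10⁻⁴/7.1 × 10⁻⁴)·(-1.1) = 36.2808 psu.
Increase required: 36.2808 − 35.70 = 0.5808 psu.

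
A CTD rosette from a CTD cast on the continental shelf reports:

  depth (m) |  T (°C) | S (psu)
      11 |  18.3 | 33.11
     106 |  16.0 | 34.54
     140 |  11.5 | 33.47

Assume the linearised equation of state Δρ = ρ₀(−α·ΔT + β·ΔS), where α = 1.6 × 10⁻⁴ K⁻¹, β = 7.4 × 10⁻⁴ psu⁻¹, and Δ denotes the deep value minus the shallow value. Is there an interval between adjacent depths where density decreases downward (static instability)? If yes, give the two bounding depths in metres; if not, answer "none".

Evaluate Δρ/ρ₀ = −αΔT + βΔS across each adjacent pair:
  11–106 m: −αΔT+βΔS = −(1.6 × 10⁻⁴)(-2.3)+(7.4 × 10⁻⁴)(+1.43) = 1.4 × 10⁻³ → stable
  106–140 m: −αΔT+βΔS = −(1.6 × 10⁻⁴)(-4.5)+(7.4 × 10⁻⁴)(-1.07) = -7.2 × 10⁻⁵ → UNSTABLE
The 106–140 m interval has Δρ < 0: lighter water underlies denser water.

106–140 m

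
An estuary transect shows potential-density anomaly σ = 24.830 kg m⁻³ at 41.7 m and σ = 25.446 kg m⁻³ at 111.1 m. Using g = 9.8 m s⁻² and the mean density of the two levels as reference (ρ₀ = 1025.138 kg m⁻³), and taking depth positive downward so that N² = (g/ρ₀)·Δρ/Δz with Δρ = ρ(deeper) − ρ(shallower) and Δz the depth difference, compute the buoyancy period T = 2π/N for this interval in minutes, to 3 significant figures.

11.4 min

Δρ = 1025.446 − 1024.830 = 0.616 kg m⁻³ over Δz = 111.1 − 41.7 = 69.4 m.
N² = (9.8/1025.138) × (0.616/69.4) = 8.4853 × 10⁻⁵ s⁻².
N = √(8.4853 × 10⁻⁵) = 9.2116 × 10⁻³ rad s⁻¹, so T = 2π/N = 682.09 s = 11.368 min ≈ 11.4 min.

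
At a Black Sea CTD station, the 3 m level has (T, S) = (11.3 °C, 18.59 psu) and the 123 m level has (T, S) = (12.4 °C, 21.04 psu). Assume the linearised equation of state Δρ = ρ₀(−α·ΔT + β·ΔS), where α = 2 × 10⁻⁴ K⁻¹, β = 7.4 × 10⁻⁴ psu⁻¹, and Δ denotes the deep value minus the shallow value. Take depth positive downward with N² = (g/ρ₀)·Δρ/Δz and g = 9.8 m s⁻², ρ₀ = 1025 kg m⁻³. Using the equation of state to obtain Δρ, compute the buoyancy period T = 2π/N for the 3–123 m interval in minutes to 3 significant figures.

9.18 min

ΔT = +1.1 K, ΔS = +2.45 psu (deep − shallow).
Δρ/ρ₀ = −αΔT + βΔS = -2.20 × 10⁻⁴ + 1.813 × 10⁻³ = 1.593 × 10⁻³, so Δρ ≈ 1.633 kg m⁻³.
N² = (g/ρ₀)·Δρ/Δz = g·(Δρ/ρ₀)/Δz = 9.8 × 1.593 × 10⁻³ / 120 = 1.3010 × 10⁻⁴ s⁻².
N = √(1.3010 × 10⁻⁴) = 0.011406 rad s⁻¹ → T = 2π/N = 550.87 s = 9.1812 min ≈ 9.18 min.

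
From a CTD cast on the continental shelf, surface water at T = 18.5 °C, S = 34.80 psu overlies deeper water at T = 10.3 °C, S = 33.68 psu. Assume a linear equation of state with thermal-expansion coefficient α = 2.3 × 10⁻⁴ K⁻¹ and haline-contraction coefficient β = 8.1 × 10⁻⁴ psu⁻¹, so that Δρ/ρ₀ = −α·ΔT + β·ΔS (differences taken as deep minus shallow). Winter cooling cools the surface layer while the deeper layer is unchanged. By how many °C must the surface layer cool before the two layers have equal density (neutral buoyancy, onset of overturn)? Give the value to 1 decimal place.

Neutral buoyancy requires Δρ = 0, i.e. −α(T_deep − T_surf′) + β(S_deep − S_surf) = 0.
T_surf′ = T_deep − (β/α)·ΔS = 10.3 − (8.1 × 10⁻⁴/2.3 × 10⁻⁴)·(-1.12) = 14.244 °C.
Cooling required: 18.5 − (14.244) = 4.256 °C.

4.3 °C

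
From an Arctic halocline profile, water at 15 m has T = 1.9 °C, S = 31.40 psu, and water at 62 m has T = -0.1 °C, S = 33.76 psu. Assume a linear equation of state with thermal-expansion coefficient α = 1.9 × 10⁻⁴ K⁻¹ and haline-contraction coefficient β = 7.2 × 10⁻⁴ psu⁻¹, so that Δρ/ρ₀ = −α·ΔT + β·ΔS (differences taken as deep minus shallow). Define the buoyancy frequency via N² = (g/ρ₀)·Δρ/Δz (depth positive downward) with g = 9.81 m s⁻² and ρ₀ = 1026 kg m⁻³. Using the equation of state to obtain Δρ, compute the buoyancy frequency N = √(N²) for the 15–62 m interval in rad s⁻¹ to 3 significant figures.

ΔT = -2.0 K, ΔS = +2.36 psu (deep − shallow).
Δρ/ρ₀ = −αΔT + βΔS = 3.80 × 10⁻⁴ + 1.6992 × 10⁻³ = 2.0792 × 10⁻³, so Δρ ≈ 2.133 kg m⁻³.
N² = (g/ρ₀)·Δρ/Δz = g·(Δρ/ρ₀)/Δz = 9.81 × 2.0792 × 10⁻³ / 47 = 4.3398 × 10⁻⁴ s⁻².
N = √(4.3398 × 10⁻⁴) = 0.020832 rad s⁻¹ ≈ 0.0208 rad s⁻¹.

0.0208 rad s⁻¹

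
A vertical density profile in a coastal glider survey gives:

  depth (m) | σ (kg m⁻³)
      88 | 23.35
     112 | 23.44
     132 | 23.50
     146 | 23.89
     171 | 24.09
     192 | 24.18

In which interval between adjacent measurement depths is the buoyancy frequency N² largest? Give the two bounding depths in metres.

Compute the density gradient over each adjacent pair:
  88–112 m: Δρ/Δz = 0.09/24 = 3.7 × 10⁻³ kg m⁻⁴
  112–132 m: Δρ/Δz = 0.06/20 = 3.0 × 10⁻³ kg m⁻⁴
  132–146 m: Δρ/Δz = 0.39/14 = 0.028 kg m⁻⁴
  146–171 m: Δρ/Δz = 0.20/25 = 8.0 × 10⁻³ kg m⁻⁴
  171–192 m: Δρ/Δz = 0.09/21 = 4.3 × 10⁻³ kg m⁻⁴
The largest gradient is in the 132–146 m interval — the pycnocline.

132–146 m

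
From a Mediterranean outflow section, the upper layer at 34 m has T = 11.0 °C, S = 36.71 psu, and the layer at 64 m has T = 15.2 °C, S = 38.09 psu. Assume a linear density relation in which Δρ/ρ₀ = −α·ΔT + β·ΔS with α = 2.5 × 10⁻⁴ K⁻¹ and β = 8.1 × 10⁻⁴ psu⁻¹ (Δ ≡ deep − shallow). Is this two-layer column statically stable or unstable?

ΔT = 15.2 − 11.0 = +4.2 K and ΔS = 38.09 − 36.71 = +1.38 psu (deep − shallow).
−αΔT = -1.05 × 10⁻³; βΔS = 1.1178 × 10⁻³; sum Δρ/ρ₀ = 6.78 × 10⁻⁵.
Δρ/ρ₀ > 0, so Δρ > 0: deeper water is denser → statically stable.

stable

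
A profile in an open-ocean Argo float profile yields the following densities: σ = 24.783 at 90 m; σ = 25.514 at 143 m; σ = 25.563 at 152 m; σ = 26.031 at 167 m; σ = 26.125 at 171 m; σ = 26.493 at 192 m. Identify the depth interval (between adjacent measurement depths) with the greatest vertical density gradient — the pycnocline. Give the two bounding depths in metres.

Compute the density gradient over each adjacent pair:
  90–143 m: Δρ/Δz = 0.731/53 = 0.014 kg m⁻⁴
  143–152 m: Δρ/Δz = 0.049/9 = 5.4 × 10⁻³ kg m⁻⁴
  152–167 m: Δρ/Δz = 0.468/15 = 0.031 kg m⁻⁴
  167–171 m: Δρ/Δz = 0.094/4 = 0.024 kg m⁻⁴
  171–192 m: Δρ/Δz = 0.368/21 = 0.018 kg m⁻⁴
The largest gradient is in the 152–167 m interval — the pycnocline.

152–167 m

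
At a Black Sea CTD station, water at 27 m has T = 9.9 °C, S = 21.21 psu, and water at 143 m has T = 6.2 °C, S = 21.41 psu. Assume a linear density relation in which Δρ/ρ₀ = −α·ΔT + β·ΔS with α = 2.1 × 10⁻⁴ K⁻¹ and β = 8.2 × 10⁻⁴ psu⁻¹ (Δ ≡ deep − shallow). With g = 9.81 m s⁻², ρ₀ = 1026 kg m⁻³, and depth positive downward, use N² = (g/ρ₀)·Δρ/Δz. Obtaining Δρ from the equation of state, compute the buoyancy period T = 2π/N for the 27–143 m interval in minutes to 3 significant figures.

ΔT = -3.7 K, ΔS = +0.20 psu (deep − shallow).
Δρ/ρ₀ = −αΔT + βΔS = 7.77 × 10⁻⁴ + 1.64 × 10⁻⁴ = 9.41 × 10⁻⁴, so Δρ ≈ 0.9655 kg m⁻³.
N² = (g/ρ₀)·Δρ/Δz = g·(Δρ/ρ₀)/Δz = 9.81 × 9.41 × 10⁻⁴ / 116 = 7.9579 × 10⁻⁵ s⁻².
N = √(7.9579 × 10⁻⁵) = 8.9207 × 10⁻³ rad s⁻¹ → T = 2π/N = 704.34 s = 11.739 min ≈ 11.7 min.

11.7 min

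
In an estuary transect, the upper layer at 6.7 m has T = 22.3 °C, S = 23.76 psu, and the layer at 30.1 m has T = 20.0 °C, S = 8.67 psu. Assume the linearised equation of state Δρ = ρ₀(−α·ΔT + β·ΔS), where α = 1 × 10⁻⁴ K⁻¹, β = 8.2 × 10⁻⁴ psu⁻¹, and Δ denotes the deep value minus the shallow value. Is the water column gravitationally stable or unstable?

unstable

ΔT = 20.0 − 22.3 = -2.3 K and ΔS = 8.67 − 23.76 = -15.09 psu (deep − shallow).
−αΔT = 2.30 × 10⁻⁴; βΔS = -0.0123738; sum Δρ/ρ₀ = -0.0121438.
Δρ/ρ₀ < 0, so Δρ < 0: deeper water is lighter → statically unstable; the column would overturn.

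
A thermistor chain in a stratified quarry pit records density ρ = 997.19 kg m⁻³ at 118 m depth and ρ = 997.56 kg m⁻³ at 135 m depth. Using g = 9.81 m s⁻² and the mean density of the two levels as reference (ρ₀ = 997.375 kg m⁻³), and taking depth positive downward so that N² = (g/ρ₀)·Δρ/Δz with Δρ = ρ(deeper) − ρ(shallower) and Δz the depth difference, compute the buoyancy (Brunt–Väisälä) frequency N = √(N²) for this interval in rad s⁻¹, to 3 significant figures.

0.0146 rad s⁻¹

Δρ = 997.56 − 997.19 = 0.37 kg m⁻³ over Δz = 135 − 118 = 17 m.
N² = (9.81/997.375) × (0.37/17) = 2.1407 × 10⁻⁴ s⁻².
N = √(2.1407 × 10⁻⁴) = 0.014631 rad s⁻¹ ≈ 0.0146 rad s⁻¹.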